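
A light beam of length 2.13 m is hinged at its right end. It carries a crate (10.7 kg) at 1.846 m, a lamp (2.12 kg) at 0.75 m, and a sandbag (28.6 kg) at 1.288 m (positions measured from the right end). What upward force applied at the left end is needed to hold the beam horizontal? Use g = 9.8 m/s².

Taking torques about the right end:
Crate: 10.7 × 9.8 = 104.9 N down at 1.846 m → arm 1.846 m, τ = 104.9 × 1.846 = 193.6 N·m counterclockwise.
Lamp: 2.12 × 9.8 = 20.78 N down at 0.75 m → arm 0.75 m, τ = 20.78 × 0.75 = 15.59 N·m counterclockwise.
Sandbag: 28.6 × 9.8 = 280.3 N down at 1.288 m → arm 1.288 m, τ = 280.3 × 1.288 = 361 N·m counterclockwise.
Net moment of the loads = 570.2 N·m counterclockwise.
The upward force F acts at the left end, arm 2.13 m, giving F × 2.13 clockwise.
For rotational equilibrium, F × 2.13 = 570.2, so F = 570.2 / 2.13 = 268 N.

F ≈ 268 N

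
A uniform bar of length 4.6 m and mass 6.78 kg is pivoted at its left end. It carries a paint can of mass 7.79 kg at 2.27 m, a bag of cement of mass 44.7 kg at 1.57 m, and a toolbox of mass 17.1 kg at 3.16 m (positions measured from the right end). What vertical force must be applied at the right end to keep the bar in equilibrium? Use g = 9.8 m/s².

F ≈ 413 N

Take moments about the left end.
Beam weight: 6.78 × 9.8 = 66.44 N down at 2.3 m → arm 2.3 m, τ = 66.44 × 2.3 = 152.8 N·m clockwise.
Paint can: 7.79 × 9.8 = 76.34 N down at 2.27 m → arm 2.33 m, τ = 76.34 × 2.33 = 177.9 N·m clockwise.
Bag of cement: 44.7 × 9.8 = 438.1 N down at 1.57 m → arm 3.03 m, τ = 438.1 × 3.03 = 1327 N·m clockwise.
Toolbox: 17.1 × 9.8 = 167.6 N down at 3.16 m → arm 1.44 m, τ = 167.6 × 1.44 = 241.3 N·m clockwise.
Net moment of the loads = 1899 N·m clockwise.
The upward force F acts at the right end, arm 4.6 m, giving F × 4.6 counterclockwise.
Balancing moments: F × 4.6 = 1899, giving F = 1899 / 4.6 = 413 N.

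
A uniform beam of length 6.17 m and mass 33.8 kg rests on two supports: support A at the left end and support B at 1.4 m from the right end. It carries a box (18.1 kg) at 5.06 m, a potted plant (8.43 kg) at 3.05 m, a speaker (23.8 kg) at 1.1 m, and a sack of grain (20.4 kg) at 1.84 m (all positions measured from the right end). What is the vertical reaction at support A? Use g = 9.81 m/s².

R_A ≈ 286 N

Choose support B as the axis so its reaction then has zero moment arm.
Beam weight: 33.8 × 9.81 = 331.6 N down at 3.085 m → arm 1.685 m, τ = 331.6 × 1.685 = 558.7 N·m counterclockwise.
Box: 18.1 × 9.81 = 177.6 N down at 5.06 m → arm 3.66 m, τ = 177.6 × 3.66 = 650 N·m counterclockwise.
Potted plant: 8.43 × 9.81 = 82.7 N down at 3.05 m → arm 1.65 m, τ = 82.7 × 1.65 = 136.5 N·m counterclockwise.
Speaker: 23.8 × 9.81 = 233.5 N down at 1.1 m → arm 0.3 m, τ = 233.5 × 0.3 = 70.05 N·m clockwise.
Sack of grain: 20.4 × 9.81 = 200.1 N down at 1.84 m → arm 0.44 m, τ = 200.1 × 0.44 = 88.04 N·m counterclockwise.
Net load moment about support B = 1363 N·m counterclockwise.
Reaction R at support A is upward at 6.17 m, arm 4.77 m → moment R × 4.77 clockwise.
Balancing moments: R × 4.77 = 1363, giving R = 286 N.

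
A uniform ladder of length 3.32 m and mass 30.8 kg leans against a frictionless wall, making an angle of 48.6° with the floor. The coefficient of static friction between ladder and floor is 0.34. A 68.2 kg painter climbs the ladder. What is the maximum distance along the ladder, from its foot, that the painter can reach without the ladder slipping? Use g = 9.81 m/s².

Take moments about the foot of the ladder.
Ladder weight 30.8×9.81 = 302.1 N acts at 1.66 m along the ladder; its horizontal arm is 1.66·cos48.6° = 1.098 m → τ = 331.7 N·m clockwise.
Painter weight 68.2×9.81 = 669 N at distance d → arm d·cos48.6° → τ = 669·d·0.6613 clockwise.
Wall normal N at the top has arm L sinθ = 2.49 m counterclockwise, so Στ = 0 gives N·2.49 = 331.7 + 442.4·d.
ΣFy = 0 ⇒ N_floor = 971.1 N, so the maximum friction is μ_s·N_floor = 0.34×971.1 = 330.2 N. ΣFx = 0 ⇒ N_wall = f, so at the slipping point N = 330.2 N.
Substituting: 330.2×2.49 = 331.7 + 442.4·d ⇒ d = (822.2 − 331.7) / 442.4 = 1.11 m.

d ≈ 1.11 m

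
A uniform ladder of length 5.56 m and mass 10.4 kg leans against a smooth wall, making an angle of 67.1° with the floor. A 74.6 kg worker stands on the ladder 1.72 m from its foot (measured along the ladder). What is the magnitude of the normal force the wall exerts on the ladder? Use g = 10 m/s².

Taking torques about the foot of the ladder:
Ladder weight 10.4×10 = 104 N acts at 2.78 m along the ladder; its horizontal arm is 2.78·cos67.1° = 1.082 m → τ = 112.5 N·m clockwise.
Worker: 74.6×10 = 746 N at 1.72 m → arm 0.6693 m → τ = 499.3 N·m clockwise.
Wall normal N acts horizontally at the top; its moment arm is the height L sinθ = 5.56·sin67.1° = 5.122 m, counterclockwise.
Στ = 0 ⇒ N × 5.122 = 611.8 ⇒ N = 119 N.

N_wall ≈ 119 N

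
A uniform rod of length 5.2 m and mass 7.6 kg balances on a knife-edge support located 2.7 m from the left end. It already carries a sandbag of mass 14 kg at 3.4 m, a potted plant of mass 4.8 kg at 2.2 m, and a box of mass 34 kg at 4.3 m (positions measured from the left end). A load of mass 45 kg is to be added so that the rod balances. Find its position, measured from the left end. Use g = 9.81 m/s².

x ≈ 1.34 m from the left end

About the knife-edge support (at 2.7 m from the left end):
Beam weight: 7.6 × 9.81 = 74.56 N down at 2.6 m → arm 0.1 m, τ = 74.56 × 0.1 = 7.456 N·m counterclockwise.
Sandbag: 14 × 9.81 = 137.3 N down at 3.4 m → arm 0.7 m, τ = 137.3 × 0.7 = 96.11 N·m clockwise.
Potted plant: 4.8 × 9.81 = 47.09 N down at 2.2 m → arm 0.5 m, τ = 47.09 × 0.5 = 23.55 N·m counterclockwise.
Box: 34 × 9.81 = 333.5 N down at 4.3 m → arm 1.6 m, τ = 333.5 × 1.6 = 533.6 N·m clockwise.
Net moment of existing loads = 598.7 N·m clockwise.
The load weighs 45 × 9.81 = 441.5 N and must supply an equal counterclockwise moment, so its lever arm about the knife-edge support is 598.7 / 441.5 = 1.36 m.
That puts it at 2.7 − 1.36 = 1.34 m from the left end.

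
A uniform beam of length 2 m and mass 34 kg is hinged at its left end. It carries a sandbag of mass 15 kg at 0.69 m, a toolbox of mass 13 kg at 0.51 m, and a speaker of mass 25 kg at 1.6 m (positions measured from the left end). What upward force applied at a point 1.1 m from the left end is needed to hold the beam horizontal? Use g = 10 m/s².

Sum moments about the left end (the unknown pivot reaction has zero arm there).
Beam weight: 34 × 10 = 340 N down at 1 m → arm 1 m, τ = 340 × 1 = 340 N·m clockwise.
Sandbag: 15 × 10 = 150 N down at 0.69 m → arm 0.69 m, τ = 150 × 0.69 = 103.5 N·m clockwise.
Toolbox: 13 × 10 = 130 N down at 0.51 m → arm 0.51 m, τ = 130 × 0.51 = 66.3 N·m clockwise.
Speaker: 25 × 10 = 250 N down at 1.6 m → arm 1.6 m, τ = 250 × 1.6 = 400 N·m clockwise.
Net moment of the loads = 909.8 N·m clockwise.
The upward force F acts at a point 1.1 m from the left end, arm 1.1 m, giving F × 1.1 counterclockwise.
For rotational equilibrium, F × 1.1 = 909.8, so F = 909.8 / 1.1 = 827 N.

F ≈ 827 N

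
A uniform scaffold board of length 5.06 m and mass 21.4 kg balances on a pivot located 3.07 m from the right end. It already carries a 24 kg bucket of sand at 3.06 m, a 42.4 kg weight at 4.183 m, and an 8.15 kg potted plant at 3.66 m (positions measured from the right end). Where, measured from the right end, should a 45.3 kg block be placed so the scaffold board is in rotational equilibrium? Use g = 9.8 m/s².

x ≈ 2.18 m from the right end

Sum moments about the pivot (at 3.07 m from the right end) (the support reaction has zero arm there).
Beam weight: 21.4 × 9.8 = 209.7 N down at 2.53 m → arm 0.54 m, τ = 209.7 × 0.54 = 113.2 N·m clockwise.
Bucket of sand: 24 × 9.8 = 235.2 N down at 3.06 m → arm 0.01 m, τ = 235.2 × 0.01 = 2.352 N·m clockwise.
Weight: 42.4 × 9.8 = 415.5 N down at 4.183 m → arm 1.113 m, τ = 415.5 × 1.113 = 462.5 N·m counterclockwise.
Potted plant: 8.15 × 9.8 = 79.87 N down at 3.66 m → arm 0.59 m, τ = 79.87 × 0.59 = 47.12 N·m counterclockwise.
Net moment of existing loads = 394.1 N·m counterclockwise.
The block weighs 45.3 × 9.8 = 443.9 N and must supply an equal clockwise moment, so its lever arm about the pivot is 394.1 / 443.9 = 0.888 m.
That puts it at 3.07 − 0.888 = 2.18 m from the right end.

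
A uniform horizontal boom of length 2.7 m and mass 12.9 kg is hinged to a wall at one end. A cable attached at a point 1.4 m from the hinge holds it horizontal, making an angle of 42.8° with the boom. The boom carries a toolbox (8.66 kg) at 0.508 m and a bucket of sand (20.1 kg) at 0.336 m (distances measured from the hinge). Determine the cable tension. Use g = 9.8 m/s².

Choose the hinge as the axis so the unknown hinge reaction has zero arm there.
Beam weight: 12.9 × 9.8 = 126.4 N down at 1.35 m → arm 1.35 m, τ = 126.4 × 1.35 = 170.6 N·m clockwise.
Toolbox: 8.66 × 9.8 = 84.87 N down at 0.508 m → arm 0.508 m, τ = 84.87 × 0.508 = 43.11 N·m clockwise.
Bucket of sand: 20.1 × 9.8 = 197 N down at 0.336 m → arm 0.336 m, τ = 197 × 0.336 = 66.19 N·m clockwise.
Total clockwise load moment = 279.9 N·m.
The cable tension T acts at 1.4 m; only its component perpendicular to the boom, T sinθ, produces torque. sin 42.8° = 0.6794.
Balancing moments: T × 1.4 × 0.6794 = 279.9, giving T = 279.9 / 0.9512 = 294 N.

T ≈ 294 N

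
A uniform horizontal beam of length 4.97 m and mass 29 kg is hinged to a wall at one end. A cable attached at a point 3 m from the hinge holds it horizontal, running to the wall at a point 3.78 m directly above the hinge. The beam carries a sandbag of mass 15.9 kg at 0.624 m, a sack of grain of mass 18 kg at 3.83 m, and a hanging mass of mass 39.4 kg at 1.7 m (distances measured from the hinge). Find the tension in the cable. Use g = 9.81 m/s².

Sum moments about the hinge (the unknown hinge reaction has zero arm there).
Beam weight: 29 × 9.81 = 284.5 N down at 2.485 m → arm 2.485 m, τ = 284.5 × 2.485 = 707 N·m clockwise.
Sandbag: 15.9 × 9.81 = 156 N down at 0.624 m → arm 0.624 m, τ = 156 × 0.624 = 97.34 N·m clockwise.
Sack of grain: 18 × 9.81 = 176.6 N down at 3.83 m → arm 3.83 m, τ = 176.6 × 3.83 = 676.4 N·m clockwise.
Hanging mass: 39.4 × 9.81 = 386.5 N down at 1.7 m → arm 1.7 m, τ = 386.5 × 1.7 = 657 N·m clockwise.
Total clockwise load moment = 2138 N·m.
The cable tension T acts at 3 m; only its component perpendicular to the beam, T sinθ, produces torque. sinθ = h/√(h²+d²) = 3.78/√(3.78²+3²) = 0.7833.
Setting net torque to zero: T × 3 × 0.7833 = 2138 → T = 2138 / 2.35 = 910 N.

T ≈ 910 N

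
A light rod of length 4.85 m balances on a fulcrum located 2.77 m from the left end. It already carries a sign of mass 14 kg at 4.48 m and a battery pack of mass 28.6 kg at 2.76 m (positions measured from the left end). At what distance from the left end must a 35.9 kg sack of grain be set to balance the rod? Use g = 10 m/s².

x ≈ 2.11 m from the left end

About the fulcrum (at 2.77 m from the left end):
Sign: 14 × 10 = 140 N down at 4.48 m → arm 1.71 m, τ = 140 × 1.71 = 239.4 N·m clockwise.
Battery pack: 28.6 × 10 = 286 N down at 2.76 m → arm 0.01 m, τ = 286 × 0.01 = 2.86 N·m counterclockwise.
Net moment of existing loads = 236.5 N·m clockwise.
The sack of grain weighs 35.9 × 10 = 359 N and must supply an equal counterclockwise moment, so its lever arm about the fulcrum is 236.5 / 359 = 0.659 m.
That puts it at 2.77 − 0.659 = 2.11 m from the left end.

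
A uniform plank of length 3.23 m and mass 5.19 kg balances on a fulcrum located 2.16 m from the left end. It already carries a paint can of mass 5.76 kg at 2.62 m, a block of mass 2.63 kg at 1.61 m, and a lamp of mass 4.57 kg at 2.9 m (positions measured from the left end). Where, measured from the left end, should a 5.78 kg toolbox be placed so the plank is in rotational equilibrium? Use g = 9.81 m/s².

x ≈ 1.86 m from the left end

About the fulcrum (at 2.16 m from the left end):
Beam weight: 5.19 × 9.81 = 50.91 N down at 1.615 m → arm 0.545 m, τ = 50.91 × 0.545 = 27.75 N·m counterclockwise.
Paint can: 5.76 × 9.81 = 56.51 N down at 2.62 m → arm 0.46 m, τ = 56.51 × 0.46 = 25.99 N·m clockwise.
Block: 2.63 × 9.81 = 25.8 N down at 1.61 m → arm 0.55 m, τ = 25.8 × 0.55 = 14.19 N·m counterclockwise.
Lamp: 4.57 × 9.81 = 44.83 N down at 2.9 m → arm 0.74 m, τ = 44.83 × 0.74 = 33.17 N·m clockwise.
Net moment of existing loads = 17.22 N·m clockwise.
The toolbox weighs 5.78 × 9.81 = 56.7 N and must supply an equal counterclockwise moment, so its lever arm about the fulcrum is 17.22 / 56.7 = 0.304 m.
That puts it at 2.16 − 0.304 = 1.86 m from the left end.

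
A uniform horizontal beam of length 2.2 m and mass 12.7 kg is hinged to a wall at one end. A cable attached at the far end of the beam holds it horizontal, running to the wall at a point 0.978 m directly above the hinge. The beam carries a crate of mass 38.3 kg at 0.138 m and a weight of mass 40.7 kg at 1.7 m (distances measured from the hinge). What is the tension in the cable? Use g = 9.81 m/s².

Sum moments about the hinge (the unknown hinge reaction has zero arm there).
Beam weight: 12.7 × 9.81 = 124.6 N down at 1.1 m → arm 1.1 m, τ = 124.6 × 1.1 = 137.1 N·m clockwise.
Crate: 38.3 × 9.81 = 375.7 N down at 0.138 m → arm 0.138 m, τ = 375.7 × 0.138 = 51.85 N·m clockwise.
Weight: 40.7 × 9.81 = 399.3 N down at 1.7 m → arm 1.7 m, τ = 399.3 × 1.7 = 678.8 N·m clockwise.
Total clockwise load moment = 867.8 N·m.
The cable tension T acts at 2.2 m; only its component perpendicular to the beam, T sinθ, produces torque. sinθ = h/√(h²+d²) = 0.978/√(0.978²+2.2²) = 0.4062.
Στ = 0 ⇒ T × 2.2 × 0.4062 = 867.8 ⇒ T = 867.8 / 0.8936 = 971 N.

T ≈ 971 N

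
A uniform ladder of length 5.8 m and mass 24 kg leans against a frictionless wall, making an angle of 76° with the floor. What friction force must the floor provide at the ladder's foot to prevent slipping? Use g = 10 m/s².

About the foot of the ladder:
Ladder weight 24×10 = 240 N acts at 2.9 m along the ladder; its horizontal arm is 2.9·cos76° = 0.7016 m → τ = 168.4 N·m clockwise.
Wall normal N acts horizontally at the top; its moment arm is the height L sinθ = 5.8·sin76° = 5.628 m, counterclockwise.
Balancing moments: N × 5.628 = 168.4, giving N = 29.9 N.
ΣFx = 0: friction at the foot balances the wall's push, so f = N_wall = 29.9 N.

f ≈ 29.9 N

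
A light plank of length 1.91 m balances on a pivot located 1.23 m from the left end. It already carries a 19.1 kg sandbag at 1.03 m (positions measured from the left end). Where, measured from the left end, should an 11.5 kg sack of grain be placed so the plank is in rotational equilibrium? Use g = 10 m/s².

x ≈ 1.56 m from the left end

Take moments about the pivot (at 1.23 m from the left end).
Sandbag: 19.1 × 10 = 191 N down at 1.03 m → arm 0.2 m, τ = 191 × 0.2 = 38.2 N·m counterclockwise.
Net moment of existing loads = 38.2 N·m counterclockwise.
The sack of grain weighs 11.5 × 10 = 115 N and must supply an equal clockwise moment, so its lever arm about the pivot is 38.2 / 115 = 0.332 m.
That puts it at 1.23 + 0.332 = 1.56 m from the left end.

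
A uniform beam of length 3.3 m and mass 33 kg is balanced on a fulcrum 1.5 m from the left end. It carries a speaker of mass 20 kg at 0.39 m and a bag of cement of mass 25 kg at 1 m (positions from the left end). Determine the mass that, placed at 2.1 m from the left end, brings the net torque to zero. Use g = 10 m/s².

Sum moments about the fulcrum (at 1.5 m from the left end) (the support reaction has zero arm there).
Beam weight: 33 × 10 = 330 N down at 1.65 m → arm 0.15 m, τ = 330 × 0.15 = 49.5 N·m clockwise.
Speaker: 20 × 10 = 200 N down at 0.39 m → arm 1.11 m, τ = 200 × 1.11 = 222 N·m counterclockwise.
Bag of cement: 25 × 10 = 250 N down at 1 m → arm 0.5 m, τ = 250 × 0.5 = 125 N·m counterclockwise.
Net moment of known loads = 297.5 N·m counterclockwise.
An unknown mass m at 2.1 m has arm 0.6 m; its moment is m·g·0.6 clockwise.
For rotational equilibrium, m × 10 × 0.6 = 297.5, so m = 297.5 / (10 × 0.6) = 49.6 kg.

m ≈ 49.6 kg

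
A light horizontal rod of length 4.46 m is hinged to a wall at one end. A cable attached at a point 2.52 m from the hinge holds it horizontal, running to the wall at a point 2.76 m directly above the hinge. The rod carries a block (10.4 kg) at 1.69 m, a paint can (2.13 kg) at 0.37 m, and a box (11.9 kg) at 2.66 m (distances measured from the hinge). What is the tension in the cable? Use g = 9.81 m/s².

Taking torques about the hinge:
Block: 10.4 × 9.81 = 102 N down at 1.69 m → arm 1.69 m, τ = 102 × 1.69 = 172.4 N·m clockwise.
Paint can: 2.13 × 9.81 = 20.9 N down at 0.37 m → arm 0.37 m, τ = 20.9 × 0.37 = 7.733 N·m clockwise.
Box: 11.9 × 9.81 = 116.7 N down at 2.66 m → arm 2.66 m, τ = 116.7 × 2.66 = 310.4 N·m clockwise.
Total clockwise load moment = 490.5 N·m.
The cable tension T acts at 2.52 m; only its component perpendicular to the rod, T sinθ, produces torque. sinθ = h/√(h²+d²) = 2.76/√(2.76²+2.52²) = 0.7385.
Στ = 0 ⇒ T × 2.52 × 0.7385 = 490.5 ⇒ T = 490.5 / 1.861 = 264 N.

T ≈ 264 N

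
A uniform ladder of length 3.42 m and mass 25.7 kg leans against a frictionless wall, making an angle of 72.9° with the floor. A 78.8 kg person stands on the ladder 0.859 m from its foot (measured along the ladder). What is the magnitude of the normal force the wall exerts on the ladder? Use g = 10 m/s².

N_wall ≈ 100 N

Take moments about the foot of the ladder.
Ladder weight 25.7×10 = 257 N acts at 1.71 m along the ladder; its horizontal arm is 1.71·cos72.9° = 0.5028 m → τ = 129.2 N·m clockwise.
Person: 78.8×10 = 788 N at 0.859 m → arm 0.2526 m → τ = 199 N·m clockwise.
Wall normal N acts horizontally at the top; its moment arm is the height L sinθ = 3.42·sin72.9° = 3.269 m, counterclockwise.
Balancing moments: N × 3.269 = 328.2, giving N = 100 N.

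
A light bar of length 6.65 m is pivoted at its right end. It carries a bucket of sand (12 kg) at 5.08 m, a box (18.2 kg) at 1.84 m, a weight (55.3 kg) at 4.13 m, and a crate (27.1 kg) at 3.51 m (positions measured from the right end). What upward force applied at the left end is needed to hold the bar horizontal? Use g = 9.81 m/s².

About the right end:
Bucket of sand: 12 × 9.81 = 117.7 N down at 5.08 m → arm 5.08 m, τ = 117.7 × 5.08 = 597.9 N·m counterclockwise.
Box: 18.2 × 9.81 = 178.5 N down at 1.84 m → arm 1.84 m, τ = 178.5 × 1.84 = 328.4 N·m counterclockwise.
Weight: 55.3 × 9.81 = 542.5 N down at 4.13 m → arm 4.13 m, τ = 542.5 × 4.13 = 2241 N·m counterclockwise.
Crate: 27.1 × 9.81 = 265.9 N down at 3.51 m → arm 3.51 m, τ = 265.9 × 3.51 = 933.3 N·m counterclockwise.
Net moment of the loads = 4101 N·m counterclockwise.
The upward force F acts at the left end, arm 6.65 m, giving F × 6.65 clockwise.
Balancing moments: F × 6.65 = 4101, giving F = 4101 / 6.65 = 617 N.

F ≈ 617 N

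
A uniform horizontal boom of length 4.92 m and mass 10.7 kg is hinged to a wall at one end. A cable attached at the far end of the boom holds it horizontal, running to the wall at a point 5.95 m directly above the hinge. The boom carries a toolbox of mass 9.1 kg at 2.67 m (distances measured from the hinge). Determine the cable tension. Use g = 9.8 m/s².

T ≈ 131 N

Taking torques about the hinge:
Beam weight: 10.7 × 9.8 = 104.9 N down at 2.46 m → arm 2.46 m, τ = 104.9 × 2.46 = 258.1 N·m clockwise.
Toolbox: 9.1 × 9.8 = 89.18 N down at 2.67 m → arm 2.67 m, τ = 89.18 × 2.67 = 238.1 N·m clockwise.
Total clockwise load moment = 496.2 N·m.
The cable tension T acts at 4.92 m; only its component perpendicular to the boom, T sinθ, produces torque. sinθ = h/√(h²+d²) = 5.95/√(5.95²+4.92²) = 0.7707.
Setting net torque to zero: T × 4.92 × 0.7707 = 496.2 → T = 496.2 / 3.792 = 131 N.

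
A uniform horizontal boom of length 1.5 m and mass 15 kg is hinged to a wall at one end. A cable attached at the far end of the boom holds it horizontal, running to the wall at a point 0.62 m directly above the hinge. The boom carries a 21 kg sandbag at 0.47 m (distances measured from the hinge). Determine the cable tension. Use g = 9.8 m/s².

T ≈ 361 N

Sum moments about the hinge (the unknown hinge reaction has zero arm there).
Beam weight: 15 × 9.8 = 147 N down at 0.75 m → arm 0.75 m, τ = 147 × 0.75 = 110.2 N·m clockwise.
Sandbag: 21 × 9.8 = 205.8 N down at 0.47 m → arm 0.47 m, τ = 205.8 × 0.47 = 96.73 N·m clockwise.
Total clockwise load moment = 206.9 N·m.
The cable tension T acts at 1.5 m; only its component perpendicular to the boom, T sinθ, produces torque. sinθ = h/√(h²+d²) = 0.62/√(0.62²+1.5²) = 0.382.
Στ = 0 ⇒ T × 1.5 × 0.382 = 206.9 ⇒ T = 206.9 / 0.573 = 361 N.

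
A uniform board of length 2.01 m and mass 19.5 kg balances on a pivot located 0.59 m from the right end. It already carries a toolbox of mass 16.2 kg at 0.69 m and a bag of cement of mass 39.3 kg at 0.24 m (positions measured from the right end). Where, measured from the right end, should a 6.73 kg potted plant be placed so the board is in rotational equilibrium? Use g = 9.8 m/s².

Sum moments about the pivot (at 0.59 m from the right end) (the support reaction has zero arm there).
Beam weight: 19.5 × 9.8 = 191.1 N down at 1.005 m → arm 0.415 m, τ = 191.1 × 0.415 = 79.31 N·m counterclockwise.
Toolbox: 16.2 × 9.8 = 158.8 N down at 0.69 m → arm 0.1 m, τ = 158.8 × 0.1 = 15.88 N·m counterclockwise.
Bag of cement: 39.3 × 9.8 = 385.1 N down at 0.24 m → arm 0.35 m, τ = 385.1 × 0.35 = 134.8 N·m clockwise.
Net moment of existing loads = 39.61 N·m clockwise.
The potted plant weighs 6.73 × 9.8 = 65.95 N and must supply an equal counterclockwise moment, so its lever arm about the pivot is 39.61 / 65.95 = 0.601 m.
That puts it at 0.59 + 0.601 = 1.19 m from the right end.

x ≈ 1.19 m from the right end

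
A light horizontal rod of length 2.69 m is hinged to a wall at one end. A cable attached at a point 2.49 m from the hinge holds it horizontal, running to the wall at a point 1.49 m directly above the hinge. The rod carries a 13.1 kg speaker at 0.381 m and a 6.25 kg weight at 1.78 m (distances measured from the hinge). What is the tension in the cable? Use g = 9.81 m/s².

Take moments about the hinge.
Speaker: 13.1 × 9.81 = 128.5 N down at 0.381 m → arm 0.381 m, τ = 128.5 × 0.381 = 48.96 N·m clockwise.
Weight: 6.25 × 9.81 = 61.31 N down at 1.78 m → arm 1.78 m, τ = 61.31 × 1.78 = 109.1 N·m clockwise.
Total clockwise load moment = 158.1 N·m.
The cable tension T acts at 2.49 m; only its component perpendicular to the rod, T sinθ, produces torque. sinθ = h/√(h²+d²) = 1.49/√(1.49²+2.49²) = 0.5135.
Setting net torque to zero: T × 2.49 × 0.5135 = 158.1 → T = 158.1 / 1.279 = 124 N.

T ≈ 124 N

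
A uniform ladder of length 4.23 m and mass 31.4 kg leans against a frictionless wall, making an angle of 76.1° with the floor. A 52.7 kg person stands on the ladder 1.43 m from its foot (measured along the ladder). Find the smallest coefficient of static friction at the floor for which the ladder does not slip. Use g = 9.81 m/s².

μ_min ≈ 0.0986

Sum moments about the foot of the ladder (the floor normal and friction both act there and drop out).
Ladder weight 31.4×9.81 = 308 N acts at 2.115 m along the ladder; its horizontal arm is 2.115·cos76.1° = 0.5081 m → τ = 156.5 N·m clockwise.
Person: 52.7×9.81 = 517 N at 1.43 m → arm 0.3435 m → τ = 177.6 N·m clockwise.
Wall normal N acts horizontally at the top; its moment arm is the height L sinθ = 4.23·sin76.1° = 4.106 m, counterclockwise.
Setting net torque to zero: N × 4.106 = 334.1 → N = 81.37 N.
ΣFx = 0 ⇒ f = N_wall = 81.37 N. ΣFy = 0 ⇒ N_floor = 825 N.
μ_min = f / N_floor = 81.37 / 825 = 0.0986.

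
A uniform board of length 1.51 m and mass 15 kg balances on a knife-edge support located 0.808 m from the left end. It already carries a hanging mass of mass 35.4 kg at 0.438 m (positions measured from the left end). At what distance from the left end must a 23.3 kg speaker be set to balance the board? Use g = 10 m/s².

About the knife-edge support (at 0.808 m from the left end):
Beam weight: 15 × 10 = 150 N down at 0.755 m → arm 0.053 m, τ = 150 × 0.053 = 7.95 N·m counterclockwise.
Hanging mass: 35.4 × 10 = 354 N down at 0.438 m → arm 0.37 m, τ = 354 × 0.37 = 131 N·m counterclockwise.
Net moment of existing loads = 138.9 N·m counterclockwise.
The speaker weighs 23.3 × 10 = 233 N and must supply an equal clockwise moment, so its lever arm about the knife-edge support is 138.9 / 233 = 0.596 m.
That puts it at 0.808 + 0.596 = 1.4 m from the left end.

x ≈ 1.4 m from the left end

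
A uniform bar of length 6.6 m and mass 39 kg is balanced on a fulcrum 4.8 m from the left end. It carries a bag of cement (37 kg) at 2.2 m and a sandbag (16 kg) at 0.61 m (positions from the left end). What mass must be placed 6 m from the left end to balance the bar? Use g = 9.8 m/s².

m ≈ 185 kg

About the fulcrum (at 4.8 m from the left end):
Beam weight: 39 × 9.8 = 382.2 N down at 3.3 m → arm 1.5 m, τ = 382.2 × 1.5 = 573.3 N·m counterclockwise.
Bag of cement: 37 × 9.8 = 362.6 N down at 2.2 m → arm 2.6 m, τ = 362.6 × 2.6 = 942.8 N·m counterclockwise.
Sandbag: 16 × 9.8 = 156.8 N down at 0.61 m → arm 4.19 m, τ = 156.8 × 4.19 = 657 N·m counterclockwise.
Net moment of known loads = 2173 N·m counterclockwise.
An unknown mass m at 6 m has arm 1.2 m; its moment is m·g·1.2 clockwise.
Setting net torque to zero: m × 9.8 × 1.2 = 2173 → m = 2173 / (9.8 × 1.2) = 185 kg.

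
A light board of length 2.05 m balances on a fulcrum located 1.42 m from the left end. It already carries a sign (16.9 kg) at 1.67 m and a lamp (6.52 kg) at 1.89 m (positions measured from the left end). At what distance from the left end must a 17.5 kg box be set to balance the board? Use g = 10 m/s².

Sum moments about the fulcrum (at 1.42 m from the left end) (the support reaction has zero arm there).
Sign: 16.9 × 10 = 169 N down at 1.67 m → arm 0.25 m, τ = 169 × 0.25 = 42.25 N·m clockwise.
Lamp: 6.52 × 10 = 65.2 N down at 1.89 m → arm 0.47 m, τ = 65.2 × 0.47 = 30.64 N·m clockwise.
Net moment of existing loads = 72.89 N·m clockwise.
The box weighs 17.5 × 10 = 175 N and must supply an equal counterclockwise moment, so its lever arm about the fulcrum is 72.89 / 175 = 0.417 m.
That puts it at 1.42 − 0.417 = 1 m from the left end.

x ≈ 1 m from the left end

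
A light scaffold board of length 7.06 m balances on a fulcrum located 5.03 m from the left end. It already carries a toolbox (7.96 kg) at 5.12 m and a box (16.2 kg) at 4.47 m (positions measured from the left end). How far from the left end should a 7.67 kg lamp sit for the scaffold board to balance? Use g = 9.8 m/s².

x ≈ 6.12 m from the left end

About the fulcrum (at 5.03 m from the left end):
Toolbox: 7.96 × 9.8 = 78.01 N down at 5.12 m → arm 0.09 m, τ = 78.01 × 0.09 = 7.021 N·m clockwise.
Box: 16.2 × 9.8 = 158.8 N down at 4.47 m → arm 0.56 m, τ = 158.8 × 0.56 = 88.93 N·m counterclockwise.
Net moment of existing loads = 81.91 N·m counterclockwise.
The lamp weighs 7.67 × 9.8 = 75.17 N and must supply an equal clockwise moment, so its lever arm about the fulcrum is 81.91 / 75.17 = 1.09 m.
That puts it at 5.03 + 1.09 = 6.12 m from the left end.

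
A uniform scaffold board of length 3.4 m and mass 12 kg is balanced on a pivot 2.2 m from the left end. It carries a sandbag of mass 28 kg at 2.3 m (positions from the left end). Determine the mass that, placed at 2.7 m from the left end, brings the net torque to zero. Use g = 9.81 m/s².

Sum moments about the pivot (at 2.2 m from the left end) (the support reaction has zero arm there).
Beam weight: 12 × 9.81 = 117.7 N down at 1.7 m → arm 0.5 m, τ = 117.7 × 0.5 = 58.85 N·m counterclockwise.
Sandbag: 28 × 9.81 = 274.7 N down at 2.3 m → arm 0.1 m, τ = 274.7 × 0.1 = 27.47 N·m clockwise.
Net moment of known loads = 31.38 N·m counterclockwise.
An unknown mass m at 2.7 m has arm 0.5 m; its moment is m·g·0.5 clockwise.
Στ = 0 ⇒ m × 9.81 × 0.5 = 31.38 ⇒ m = 31.38 / (9.81 × 0.5) = 6.4 kg.

m ≈ 6.4 kg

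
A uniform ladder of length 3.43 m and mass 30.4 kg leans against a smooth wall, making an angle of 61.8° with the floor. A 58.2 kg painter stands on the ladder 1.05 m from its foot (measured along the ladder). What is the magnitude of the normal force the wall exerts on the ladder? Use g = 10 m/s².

N_wall ≈ 177 N

About the foot of the ladder:
Ladder weight 30.4×10 = 304 N acts at 1.715 m along the ladder; its horizontal arm is 1.715·cos61.8° = 0.8104 m → τ = 246.4 N·m clockwise.
Painter: 58.2×10 = 582 N at 1.05 m → arm 0.4962 m → τ = 288.8 N·m clockwise.
Wall normal N acts horizontally at the top; its moment arm is the height L sinθ = 3.43·sin61.8° = 3.023 m, counterclockwise.
For rotational equilibrium, N × 3.023 = 535.2, so N = 177 N.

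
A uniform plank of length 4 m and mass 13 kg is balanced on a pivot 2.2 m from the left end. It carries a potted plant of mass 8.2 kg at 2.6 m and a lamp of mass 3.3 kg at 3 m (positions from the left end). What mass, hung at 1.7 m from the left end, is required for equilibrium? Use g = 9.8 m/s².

Taking torques about the pivot (at 2.2 m from the left end):
Beam weight: 13 × 9.8 = 127.4 N down at 2 m → arm 0.2 m, τ = 127.4 × 0.2 = 25.48 N·m counterclockwise.
Potted plant: 8.2 × 9.8 = 80.36 N down at 2.6 m → arm 0.4 m, τ = 80.36 × 0.4 = 32.14 N·m clockwise.
Lamp: 3.3 × 9.8 = 32.34 N down at 3 m → arm 0.8 m, τ = 32.34 × 0.8 = 25.87 N·m clockwise.
Net moment of known loads = 32.53 N·m clockwise.
An unknown mass m at 1.7 m has arm 0.5 m; its moment is m·g·0.5 counterclockwise.
Στ = 0 ⇒ m × 9.8 × 0.5 = 32.53 ⇒ m = 32.53 / (9.8 × 0.5) = 6.64 kg.

m ≈ 6.64 kg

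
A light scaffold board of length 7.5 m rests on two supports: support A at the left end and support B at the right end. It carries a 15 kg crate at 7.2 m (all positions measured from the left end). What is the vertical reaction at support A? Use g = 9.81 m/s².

R_A ≈ 5.89 N

Taking torques about support B:
Crate: 15 × 9.81 = 147.2 N down at 7.2 m → arm 0.3 m, τ = 147.2 × 0.3 = 44.16 N·m counterclockwise.
Net load moment about support B = 44.16 N·m counterclockwise.
Reaction R at support A is upward at 0 m, arm 7.5 m → moment R × 7.5 clockwise.
For rotational equilibrium, R × 7.5 = 44.16, so R = 5.89 N.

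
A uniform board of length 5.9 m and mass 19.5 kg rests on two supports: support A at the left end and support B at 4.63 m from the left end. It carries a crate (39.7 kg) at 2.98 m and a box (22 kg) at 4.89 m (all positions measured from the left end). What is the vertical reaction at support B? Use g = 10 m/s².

Taking torques about support A:
Beam weight: 19.5 × 10 = 195 N down at 2.95 m → arm 2.95 m, τ = 195 × 2.95 = 575.2 N·m clockwise.
Crate: 39.7 × 10 = 397 N down at 2.98 m → arm 2.98 m, τ = 397 × 2.98 = 1183 N·m clockwise.
Box: 22 × 10 = 220 N down at 4.89 m → arm 4.89 m, τ = 220 × 4.89 = 1076 N·m clockwise.
Net load moment about support A = 2834 N·m clockwise.
Reaction R at support B is upward at 4.63 m, arm 4.63 m → moment R × 4.63 counterclockwise.
For rotational equilibrium, R × 4.63 = 2834, so R = 612 N.

R_B ≈ 612 N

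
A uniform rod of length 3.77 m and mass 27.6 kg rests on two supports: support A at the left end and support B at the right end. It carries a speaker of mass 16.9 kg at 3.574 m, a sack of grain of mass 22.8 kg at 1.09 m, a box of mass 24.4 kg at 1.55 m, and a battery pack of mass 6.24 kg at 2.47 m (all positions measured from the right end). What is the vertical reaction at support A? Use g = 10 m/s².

R_A ≈ 505 N

Taking torques about support B:
Beam weight: 27.6 × 10 = 276 N down at 1.885 m → arm 1.885 m, τ = 276 × 1.885 = 520.3 N·m counterclockwise.
Speaker: 16.9 × 10 = 169 N down at 3.574 m → arm 3.574 m, τ = 169 × 3.574 = 604 N·m counterclockwise.
Sack of grain: 22.8 × 10 = 228 N down at 1.09 m → arm 1.09 m, τ = 228 × 1.09 = 248.5 N·m counterclockwise.
Box: 24.4 × 10 = 244 N down at 1.55 m → arm 1.55 m, τ = 244 × 1.55 = 378.2 N·m counterclockwise.
Battery pack: 6.24 × 10 = 62.4 N down at 2.47 m → arm 2.47 m, τ = 62.4 × 2.47 = 154.1 N·m counterclockwise.
Net load moment about support B = 1905 N·m counterclockwise.
Reaction R at support A is upward at 3.77 m, arm 3.77 m → moment R × 3.77 clockwise.
For rotational equilibrium, R × 3.77 = 1905, so R = 505 N.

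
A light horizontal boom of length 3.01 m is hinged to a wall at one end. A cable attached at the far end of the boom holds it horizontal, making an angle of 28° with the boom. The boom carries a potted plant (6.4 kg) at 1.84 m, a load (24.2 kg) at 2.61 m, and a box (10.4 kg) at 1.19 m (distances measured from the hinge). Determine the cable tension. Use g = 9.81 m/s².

Taking torques about the hinge:
Potted plant: 6.4 × 9.81 = 62.78 N down at 1.84 m → arm 1.84 m, τ = 62.78 × 1.84 = 115.5 N·m clockwise.
Load: 24.2 × 9.81 = 237.4 N down at 2.61 m → arm 2.61 m, τ = 237.4 × 2.61 = 619.6 N·m clockwise.
Box: 10.4 × 9.81 = 102 N down at 1.19 m → arm 1.19 m, τ = 102 × 1.19 = 121.4 N·m clockwise.
Total clockwise load moment = 856.5 N·m.
The cable tension T acts at 3.01 m; only its component perpendicular to the boom, T sinθ, produces torque. sin 28° = 0.4695.
Setting net torque to zero: T × 3.01 × 0.4695 = 856.5 → T = 856.5 / 1.413 = 606 N.

T ≈ 606 N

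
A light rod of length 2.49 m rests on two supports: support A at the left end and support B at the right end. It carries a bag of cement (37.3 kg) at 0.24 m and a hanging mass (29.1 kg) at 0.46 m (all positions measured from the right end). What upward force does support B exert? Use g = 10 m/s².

About support A:
Bag of cement: 37.3 × 10 = 373 N down at 0.24 m → arm 2.25 m, τ = 373 × 2.25 = 839.2 N·m clockwise.
Hanging mass: 29.1 × 10 = 291 N down at 0.46 m → arm 2.03 m, τ = 291 × 2.03 = 590.7 N·m clockwise.
Net load moment about support A = 1430 N·m clockwise.
Reaction R at support B is upward at 0 m, arm 2.49 m → moment R × 2.49 counterclockwise.
For rotational equilibrium, R × 2.49 = 1430, so R = 574 N.

R_B ≈ 574 N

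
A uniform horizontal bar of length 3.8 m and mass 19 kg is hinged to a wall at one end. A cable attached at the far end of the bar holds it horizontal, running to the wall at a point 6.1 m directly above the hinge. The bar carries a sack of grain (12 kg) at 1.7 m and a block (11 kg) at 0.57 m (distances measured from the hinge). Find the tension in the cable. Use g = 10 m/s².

T ≈ 195 N

Taking torques about the hinge:
Beam weight: 19 × 10 = 190 N down at 1.9 m → arm 1.9 m, τ = 190 × 1.9 = 361 N·m clockwise.
Sack of grain: 12 × 10 = 120 N down at 1.7 m → arm 1.7 m, τ = 120 × 1.7 = 204 N·m clockwise.
Block: 11 × 10 = 110 N down at 0.57 m → arm 0.57 m, τ = 110 × 0.57 = 62.7 N·m clockwise.
Total clockwise load moment = 627.7 N·m.
The cable tension T acts at 3.8 m; only its component perpendicular to the bar, T sinθ, produces torque. sinθ = h/√(h²+d²) = 6.1/√(6.1²+3.8²) = 0.8488.
For rotational equilibrium, T × 3.8 × 0.8488 = 627.7, so T = 627.7 / 3.225 = 195 N.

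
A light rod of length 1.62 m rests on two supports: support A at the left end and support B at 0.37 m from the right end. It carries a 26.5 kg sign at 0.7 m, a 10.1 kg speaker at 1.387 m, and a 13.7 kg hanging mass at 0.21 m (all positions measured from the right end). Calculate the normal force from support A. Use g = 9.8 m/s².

R_A ≈ 132 N

Sum moments about support B (its reaction then has zero moment arm).
Sign: 26.5 × 9.8 = 259.7 N down at 0.7 m → arm 0.33 m, τ = 259.7 × 0.33 = 85.7 N·m counterclockwise.
Speaker: 10.1 × 9.8 = 98.98 N down at 1.387 m → arm 1.017 m, τ = 98.98 × 1.017 = 100.7 N·m counterclockwise.
Hanging mass: 13.7 × 9.8 = 134.3 N down at 0.21 m → arm 0.16 m, τ = 134.3 × 0.16 = 21.49 N·m clockwise.
Net load moment about support B = 164.9 N·m counterclockwise.
Reaction R at support A is upward at 1.62 m, arm 1.25 m → moment R × 1.25 clockwise.
Setting net torque to zero: R × 1.25 = 164.9 → R = 132 N.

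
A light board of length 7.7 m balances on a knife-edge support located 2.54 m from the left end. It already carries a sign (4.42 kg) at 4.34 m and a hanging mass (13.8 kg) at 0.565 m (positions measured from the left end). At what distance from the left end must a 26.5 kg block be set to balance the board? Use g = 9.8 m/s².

Taking torques about the knife-edge support (at 2.54 m from the left end):
Sign: 4.42 × 9.8 = 43.32 N down at 4.34 m → arm 1.8 m, τ = 43.32 × 1.8 = 77.98 N·m clockwise.
Hanging mass: 13.8 × 9.8 = 135.2 N down at 0.565 m → arm 1.975 m, τ = 135.2 × 1.975 = 267 N·m counterclockwise.
Net moment of existing loads = 189 N·m counterclockwise.
The block weighs 26.5 × 9.8 = 259.7 N and must supply an equal clockwise moment, so its lever arm about the knife-edge support is 189 / 259.7 = 0.728 m.
That puts it at 2.54 + 0.728 = 3.27 m from the left end.

x ≈ 3.27 m from the left end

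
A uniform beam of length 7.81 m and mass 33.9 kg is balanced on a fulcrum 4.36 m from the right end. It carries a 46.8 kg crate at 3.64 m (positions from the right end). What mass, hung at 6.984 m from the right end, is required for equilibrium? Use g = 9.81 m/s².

About the fulcrum (at 4.36 m from the right end):
Beam weight: 33.9 × 9.81 = 332.6 N down at 3.905 m → arm 0.455 m, τ = 332.6 × 0.455 = 151.3 N·m clockwise.
Crate: 46.8 × 9.81 = 459.1 N down at 3.64 m → arm 0.72 m, τ = 459.1 × 0.72 = 330.6 N·m clockwise.
Net moment of known loads = 481.9 N·m clockwise.
An unknown mass m at 6.984 m has arm 2.624 m; its moment is m·g·2.624 counterclockwise.
Balancing moments: m × 9.81 × 2.624 = 481.9, giving m = 481.9 / (9.81 × 2.624) = 18.7 kg.

m ≈ 18.7 kg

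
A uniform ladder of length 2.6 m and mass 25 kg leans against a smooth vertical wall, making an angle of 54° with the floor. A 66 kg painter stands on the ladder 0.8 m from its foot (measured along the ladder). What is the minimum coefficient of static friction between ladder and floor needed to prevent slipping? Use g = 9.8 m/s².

Take moments about the foot of the ladder.
Ladder weight 25×9.8 = 245 N acts at 1.3 m along the ladder; its horizontal arm is 1.3·cos54° = 0.7641 m → τ = 187.2 N·m clockwise.
Painter: 66×9.8 = 646.8 N at 0.8 m → arm 0.4702 m → τ = 304.1 N·m clockwise.
Wall normal N acts horizontally at the top; its moment arm is the height L sinθ = 2.6·sin54° = 2.103 m, counterclockwise.
Στ = 0 ⇒ N × 2.103 = 491.3 ⇒ N = 233.6 N.
ΣFx = 0 ⇒ f = N_wall = 233.6 N. ΣFy = 0 ⇒ N_floor = 891.8 N.
μ_min = f / N_floor = 233.6 / 891.8 = 0.262.

μ_min ≈ 0.262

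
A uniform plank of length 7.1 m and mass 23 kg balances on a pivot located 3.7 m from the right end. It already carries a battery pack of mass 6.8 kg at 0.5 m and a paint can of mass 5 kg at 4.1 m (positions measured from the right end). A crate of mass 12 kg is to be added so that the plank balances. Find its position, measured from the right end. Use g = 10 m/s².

x ≈ 5.63 m from the right end

Taking torques about the pivot (at 3.7 m from the right end):
Beam weight: 23 × 10 = 230 N down at 3.55 m → arm 0.15 m, τ = 230 × 0.15 = 34.5 N·m clockwise.
Battery pack: 6.8 × 10 = 68 N down at 0.5 m → arm 3.2 m, τ = 68 × 3.2 = 217.6 N·m clockwise.
Paint can: 5 × 10 = 50 N down at 4.1 m → arm 0.4 m, τ = 50 × 0.4 = 20 N·m counterclockwise.
Net moment of existing loads = 232.1 N·m clockwise.
The crate weighs 12 × 10 = 120 N and must supply an equal counterclockwise moment, so its lever arm about the pivot is 232.1 / 120 = 1.93 m.
That puts it at 3.7 + 1.93 = 5.63 m from the right end.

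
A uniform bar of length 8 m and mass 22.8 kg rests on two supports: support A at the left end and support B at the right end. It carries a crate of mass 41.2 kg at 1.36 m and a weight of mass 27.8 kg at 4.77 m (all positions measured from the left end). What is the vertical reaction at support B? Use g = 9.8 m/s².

Taking torques about support A:
Beam weight: 22.8 × 9.8 = 223.4 N down at 4 m → arm 4 m, τ = 223.4 × 4 = 893.6 N·m clockwise.
Crate: 41.2 × 9.8 = 403.8 N down at 1.36 m → arm 1.36 m, τ = 403.8 × 1.36 = 549.2 N·m clockwise.
Weight: 27.8 × 9.8 = 272.4 N down at 4.77 m → arm 4.77 m, τ = 272.4 × 4.77 = 1299 N·m clockwise.
Net load moment about support A = 2742 N·m clockwise.
Reaction R at support B is upward at 8 m, arm 8 m → moment R × 8 counterclockwise.
Στ = 0 ⇒ R × 8 = 2742 ⇒ R = 343 N.

R_B ≈ 343 N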